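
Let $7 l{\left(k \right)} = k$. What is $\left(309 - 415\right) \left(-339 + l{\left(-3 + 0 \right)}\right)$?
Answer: $\frac{251856}{7} \approx 35979.0$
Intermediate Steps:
$l{\left(k \right)} = \frac{k}{7}$
$\left(309 - 415\right) \left(-339 + l{\left(-3 + 0 \right)}\right) = \left(309 - 415\right) \left(-339 + \frac{-3 + 0}{7}\right) = - 106 \left(-339 + \frac{1}{7} \left(-3\right)\right) = - 106 \left(-339 - \frac{3}{7}\right) = \left(-106\right) \left(- \frac{2376}{7}\right) = \frac{251856}{7}$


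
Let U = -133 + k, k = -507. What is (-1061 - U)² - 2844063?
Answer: -2666822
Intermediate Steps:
U = -640 (U = -133 - 507 = -640)
(-1061 - U)² - 2844063 = (-1061 - 1*(-640))² - 2844063 = (-1061 + 640)² - 2844063 = (-421)² - 2844063 = 177241 - 2844063 = -2666822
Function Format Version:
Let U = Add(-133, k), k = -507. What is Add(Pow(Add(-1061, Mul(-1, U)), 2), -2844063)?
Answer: -2666822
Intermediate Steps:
U = -640 (U = Add(-133, -507) = -640)
Add(Pow(Add(-1061, Mul(-1, U)), 2), -2844063) = Add(Pow(Add(-1061, Mul(-1, -640)), 2), -2844063) = Add(Pow(Add(-1061, 640), 2), -2844063) = Add(Pow(-421, 2), -2844063) = Add(177241, -2844063) = -2666822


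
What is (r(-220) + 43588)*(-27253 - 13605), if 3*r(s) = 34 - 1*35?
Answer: -5342714654/3 ≈ -1.7809e+9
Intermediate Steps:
r(s) = -⅓ (r(s) = (34 - 1*35)/3 = (34 - 35)/3 = (⅓)*(-1) = -⅓)
(r(-220) + 43588)*(-27253 - 13605) = (-⅓ + 43588)*(-27253 - 13605) = (130763/3)*(-40858) = -5342714654/3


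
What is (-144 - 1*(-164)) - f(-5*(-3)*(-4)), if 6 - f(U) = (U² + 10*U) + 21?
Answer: 3035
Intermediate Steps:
f(U) = -15 - U² - 10*U (f(U) = 6 - ((U² + 10*U) + 21) = 6 - (21 + U² + 10*U) = 6 + (-21 - U² - 10*U) = -15 - U² - 10*U)
(-144 - 1*(-164)) - f(-5*(-3)*(-4)) = (-144 - 1*(-164)) - (-15 - (-5*(-3)*(-4))² - 10*(-5*(-3))*(-4)) = (-144 + 164) - (-15 - (15*(-4))² - 150*(-4)) = 20 - (-15 - 1*(-60)² - 10*(-60)) = 20 - (-15 - 1*3600 + 600) = 20 - (-15 - 3600 + 600) = 20 - 1*(-3015) = 20 + 3015 = 3035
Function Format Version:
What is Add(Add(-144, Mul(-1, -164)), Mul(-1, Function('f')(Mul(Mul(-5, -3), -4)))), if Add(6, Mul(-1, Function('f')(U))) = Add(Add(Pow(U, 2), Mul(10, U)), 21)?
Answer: 3035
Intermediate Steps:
Function('f')(U) = Add(-15, Mul(-1, Pow(U, 2)), Mul(-10, U)) (Function('f')(U) = Add(6, Mul(-1, Add(Add(Pow(U, 2), Mul(10, U)), 21))) = Add(6, Mul(-1, Add(21, Pow(U, 2), Mul(10, U)))) = Add(6, Add(-21, Mul(-1, Pow(U, 2)), Mul(-10, U))) = Add(-15, Mul(-1, Pow(U, 2)), Mul(-10, U)))
Add(Add(-144, Mul(-1, -164)), Mul(-1, Function('f')(Mul(Mul(-5, -3), -4)))) = Add(Add(-144, Mul(-1, -164)), Mul(-1, Add(-15, Mul(-1, Pow(Mul(Mul(-5, -3), -4), 2)), Mul(-10, Mul(Mul(-5, -3), -4))))) = Add(Add(-144, 164), Mul(-1, Add(-15, Mul(-1, Pow(Mul(15, -4), 2)), Mul(-10, Mul(15, -4))))) = Add(20, Mul(-1, Add(-15, Mul(-1, Pow(-60, 2)), Mul(-10, -60)))) = Add(20, Mul(-1, Add(-15, Mul(-1, 3600), 600))) = Add(20, Mul(-1, Add(-15, -3600, 600))) = Add(20, Mul(-1, -3015)) = Add(20, 3015) = 3035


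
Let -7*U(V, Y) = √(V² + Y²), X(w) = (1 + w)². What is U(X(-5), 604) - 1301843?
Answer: -1301843 - 4*√22817/7 ≈ -1.3019e+6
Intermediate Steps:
U(V, Y) = -√(V² + Y²)/7
U(X(-5), 604) - 1301843 = -√(((1 - 5)²)² + 604²)/7 - 1301843 = -√(((-4)²)² + 364816)/7 - 1301843 = -√(16² + 364816)/7 - 1301843 = -√(256 + 364816)/7 - 1301843 = -4*√22817/7 - 1301843 = -1301843 - 4*√22817/7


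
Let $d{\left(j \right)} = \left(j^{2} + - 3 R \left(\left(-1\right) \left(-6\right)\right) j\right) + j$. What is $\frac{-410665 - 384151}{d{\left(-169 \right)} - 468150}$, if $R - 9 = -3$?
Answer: $\frac{397408}{210753} \approx 1.8857$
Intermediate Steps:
$R = 6$ ($R = 9 - 3 = 6$)
$d{\left(j \right)} = j^{2} - 107 j$ ($d{\left(j \right)} = \left(j^{2} + \left(-3\right) 6 \left(\left(-1\right) \left(-6\right)\right) j\right) + j = \left(j^{2} + \left(-18\right) 6 j\right) + j = \left(j^{2} - 108 j\right) + j = j^{2} - 107 j$)
$\frac{-410665 - 384151}{d{\left(-169 \right)} - 468150} = \frac{-410665 - 384151}{- 169 \left(-107 - 169\right) - 468150} = - \frac{794816}{\left(-169\right) \left(-276\right) - 468150} = - \frac{794816}{46644 - 468150} = - \frac{794816}{-421506} = \left(-794816\right) \left(- \frac{1}{421506}\right) = \frac{397408}{210753}$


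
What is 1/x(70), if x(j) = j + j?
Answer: 1/140 ≈ 0.0071429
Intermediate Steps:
x(j) = 2*j
1/x(70) = 1/(2*70) = 1/140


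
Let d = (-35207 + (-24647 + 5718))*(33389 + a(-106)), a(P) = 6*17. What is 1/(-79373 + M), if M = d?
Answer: -1/1813148149 ≈ -5.5153e-10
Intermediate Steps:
a(P) = 102
d = -1813068776 (d = (-35207 + (-24647 + 5718))*(33389 + 102) = (-35207 - 18929)*33491 = -54136*33491 = -1813068776)
M = -1813068776
1/(-79373 + M) = 1/(-79373 - 1813068776) = 1/(-1813148149) = -1/1813148149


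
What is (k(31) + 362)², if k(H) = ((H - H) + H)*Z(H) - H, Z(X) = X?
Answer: 1669264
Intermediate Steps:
k(H) = H² - H (k(H) = ((H - H) + H)*H - H = (0 + H)*H - H = H*H - H = H² - H)
(k(31) + 362)² = (31*(-1 + 31) + 362)² = (31*30 + 362)² = (930 + 362)² = 1292² = 1669264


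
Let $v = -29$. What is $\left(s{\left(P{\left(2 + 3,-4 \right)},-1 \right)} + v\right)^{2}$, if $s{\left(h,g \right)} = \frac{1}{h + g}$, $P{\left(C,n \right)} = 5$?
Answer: $\frac{13225}{16} \approx 826.56$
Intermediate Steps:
$s{\left(h,g \right)} = \frac{1}{g + h}$
$\left(s{\left(P{\left(2 + 3,-4 \right)},-1 \right)} + v\right)^{2} = \left(\frac{1}{-1 + 5} - 29\right)^{2} = \left(\frac{1}{4} - 29\right)^{2} = \left(- \frac{115}{4}\right)^{2} = \frac{13225}{16}$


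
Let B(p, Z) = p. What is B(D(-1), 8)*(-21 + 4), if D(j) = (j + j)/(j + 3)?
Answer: 17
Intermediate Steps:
D(j) = 2*j/(3 + j) (D(j) = (2*j)/(3 + j) = 2*j/(3 + j))
B(D(-1), 8)*(-21 + 4) = (2*(-1)/(3 - 1))*(-21 + 4) = (2*(-1)/2)*(-17) = (2*(-1)*(½))*(-17) = -1*(-17) = 17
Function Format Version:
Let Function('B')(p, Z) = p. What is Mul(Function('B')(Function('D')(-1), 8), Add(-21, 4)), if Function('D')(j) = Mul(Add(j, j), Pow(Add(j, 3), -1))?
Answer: 17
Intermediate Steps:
Function('D')(j) = Mul(2, j, Pow(Add(3, j), -1)) (Function('D')(j) = Mul(Mul(2, j), Pow(Add(3, j), -1)) = Mul(2, j, Pow(Add(3, j), -1)))
Mul(Function('B')(Function('D')(-1), 8), Add(-21, 4)) = Mul(Mul(2, -1, Pow(Add(3, -1), -1)), Add(-21, 4)) = Mul(Mul(2, -1, Pow(2, -1)), -17) = Mul(Mul(2, -1, Rational(1, 2)), -17) = Mul(-1, -17) = 17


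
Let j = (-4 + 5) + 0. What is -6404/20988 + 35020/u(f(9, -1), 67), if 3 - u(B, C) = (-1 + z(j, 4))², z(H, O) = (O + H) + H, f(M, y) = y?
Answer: -8353871/5247 ≈ -1592.1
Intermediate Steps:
j = 1 (j = 1 + 0 = 1)
z(H, O) = O + 2*H (z(H, O) = (H + O) + H = O + 2*H)
u(B, C) = -22 (u(B, C) = 3 - (-1 + (4 + 2*1))² = 3 - (-1 + (4 + 2))² = 3 - (-1 + 6)² = 3 - 1*5² = 3 - 1*25 = 3 - 25 = -22)
-6404/20988 + 35020/u(f(9, -1), 67) = -6404/20988 + 35020/(-22) = -6404*1/20988 + 35020*(-1/22) = -1601/5247 - 17510/11 = -8353871/5247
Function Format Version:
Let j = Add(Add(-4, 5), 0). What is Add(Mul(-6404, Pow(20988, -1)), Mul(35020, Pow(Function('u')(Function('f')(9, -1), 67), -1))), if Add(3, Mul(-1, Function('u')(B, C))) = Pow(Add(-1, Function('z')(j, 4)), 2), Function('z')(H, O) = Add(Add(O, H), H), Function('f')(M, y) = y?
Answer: Rational(-8353871, 5247) ≈ -1592.1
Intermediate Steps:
j = 1 (j = Add(1, 0) = 1)
Function('z')(H, O) = Add(O, Mul(2, H)) (Function('z')(H, O) = Add(Add(H, O), H) = Add(O, Mul(2, H)))
Function('u')(B, C) = -22 (Function('u')(B, C) = Add(3, Mul(-1, Pow(Add(-1, Add(4, Mul(2, 1))), 2))) = Add(3, Mul(-1, Pow(Add(-1, Add(4, 2)), 2))) = Add(3, Mul(-1, Pow(Add(-1, 6), 2))) = Add(3, Mul(-1, Pow(5, 2))) = Add(3, Mul(-1, 25)) = Add(3, -25) = -22)
Add(Mul(-6404, Pow(20988, -1)), Mul(35020, Pow(Function('u')(Function('f')(9, -1), 67), -1))) = Add(Mul(-6404, Pow(20988, -1)), Mul(35020, Pow(-22, -1))) = Add(Mul(-6404, Rational(1, 20988)), Mul(35020, Rational(-1, 22))) = Add(Rational(-1601, 5247), Rational(-17510, 11)) = Rational(-8353871, 5247)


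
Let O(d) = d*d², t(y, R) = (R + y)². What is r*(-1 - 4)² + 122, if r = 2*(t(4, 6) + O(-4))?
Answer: 1922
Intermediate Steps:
O(d) = d³
r = 72 (r = 2*((6 + 4)² + (-4)³) = 2*(10² - 64) = 2*(100 - 64) = 2*36 = 72)
r*(-1 - 4)² + 122 = 72*(-1 - 4)² + 122 = 72*(-5)² + 122 = 72*25 + 122 = 1800 + 122 = 1922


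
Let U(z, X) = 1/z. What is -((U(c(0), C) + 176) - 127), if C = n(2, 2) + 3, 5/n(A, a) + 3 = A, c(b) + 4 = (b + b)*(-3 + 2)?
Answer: -195/4 ≈ -48.750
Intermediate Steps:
c(b) = -4 - 2*b (c(b) = -4 + (b + b)*(-3 + 2) = -4 + (2*b)*(-1) = -4 - 2*b)
n(A, a) = 5/(-3 + A)
C = -2 (C = 5/(-3 + 2) + 3 = 5/(-1) + 3 = 5*(-1) + 3 = -5 + 3 = -2)
-((U(c(0), C) + 176) - 127) = -((1/(-4 - 2*0) + 176) - 127) = -((1/(-4 + 0) + 176) - 127) = -((1/(-4) + 176) - 127) = -((-¼ + 176) - 127) = -(703/4 - 127) = -1*195/4 = -195/4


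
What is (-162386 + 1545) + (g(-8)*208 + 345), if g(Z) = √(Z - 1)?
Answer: -160496 + 624*I ≈ -1.605e+5 + 624.0*I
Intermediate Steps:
g(Z) = √(-1 + Z)
(-162386 + 1545) + (g(-8)*208 + 345) = (-162386 + 1545) + (√(-1 - 8)*208 + 345) = -160841 + (√(-9)*208 + 345) = -160841 + ((3*I)*208 + 345) = -160841 + (624*I + 345) = -160841 + (345 + 624*I) = -160496 + 624*I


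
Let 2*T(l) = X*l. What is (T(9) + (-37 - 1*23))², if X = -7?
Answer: 33489/4 ≈ 8372.3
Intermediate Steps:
T(l) = -7*l/2 (T(l) = (-7*l)/2 = -7*l/2)
(T(9) + (-37 - 1*23))² = (-7/2*9 + (-37 - 1*23))² = (-63/2 + (-37 - 23))² = (-63/2 - 60)² = (-183/2)² = 33489/4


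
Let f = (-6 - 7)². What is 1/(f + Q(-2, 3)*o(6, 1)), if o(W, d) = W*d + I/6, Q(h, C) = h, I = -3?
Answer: 1/158 ≈ 0.0063291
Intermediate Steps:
f = 169 (f = (-13)² = 169)
o(W, d) = -½ + W*d (o(W, d) = W*d - 3/6 = W*d - 3*⅙ = W*d - ½ = -½ + W*d)
1/(f + Q(-2, 3)*o(6, 1)) = 1/(169 - 2*(-½ + 6*1)) = 1/(169 - 2*(-½ + 6)) = 1/(169 - 2*11/2) = 1/(169 - 11) = 1/158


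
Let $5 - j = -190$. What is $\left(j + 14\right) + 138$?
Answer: $347$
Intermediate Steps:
$j = 195$ ($j = 5 - -190 = 5 + 190 = 195$)
$\left(j + 14\right) + 138 = \left(195 + 14\right) + 138 = 209 + 138 = 347$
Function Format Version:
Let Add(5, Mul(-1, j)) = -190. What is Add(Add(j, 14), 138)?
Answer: 347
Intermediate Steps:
j = 195 (j = Add(5, Mul(-1, -190)) = Add(5, 190) = 195)
Add(Add(j, 14), 138) = Add(Add(195, 14), 138) = Add(209, 138) = 347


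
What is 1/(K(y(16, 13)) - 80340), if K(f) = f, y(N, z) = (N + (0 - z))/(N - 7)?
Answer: -3/241019 ≈ -1.2447e-5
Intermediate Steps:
y(N, z) = (N - z)/(-7 + N)
1/(K(y(16, 13)) - 80340) = 1/((16 - 1*13)/(-7 + 16) - 80340) = 1/((16 - 13)/9 - 80340) = 1/((⅑)*3 - 80340) = 1/(⅓ - 80340) = 1/(-241019/3) = -3/241019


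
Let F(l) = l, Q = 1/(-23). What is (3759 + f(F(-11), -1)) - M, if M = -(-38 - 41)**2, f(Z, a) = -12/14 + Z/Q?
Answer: 71765/7 ≈ 10252.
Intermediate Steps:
Q = -1/23 ≈ -0.043478
f(Z, a) = -6/7 - 23*Z (f(Z, a) = -12/14 + Z/(-1/23) = -12*1/14 + Z*(-23) = -6/7 - 23*Z)
M = -6241 (M = -1*(-79)**2 = -1*6241 = -6241)
(3759 + f(F(-11), -1)) - M = (3759 + (-6/7 - 23*(-11))) - 1*(-6241) = (3759 + (-6/7 + 253)) + 6241 = (3759 + 1765/7) + 6241 = 28078/7 + 6241 = 71765/7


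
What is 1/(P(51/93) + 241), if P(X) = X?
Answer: 31/7488 ≈ 0.0041400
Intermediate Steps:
1/(P(51/93) + 241) = 1/(51/93 + 241) = 1/(51*(1/93) + 241) = 1/(17/31 + 241) = 1/(7488/31) = 31/7488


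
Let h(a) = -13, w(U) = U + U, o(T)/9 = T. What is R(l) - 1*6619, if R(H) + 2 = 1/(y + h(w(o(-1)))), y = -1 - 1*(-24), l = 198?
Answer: -66209/10 ≈ -6620.9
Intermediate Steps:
o(T) = 9*T
w(U) = 2*U
y = 23 (y = -1 + 24 = 23)
R(H) = -19/10 (R(H) = -2 + 1/(23 - 13) = -2 + 1/10 = -2 + ⅒ = -19/10)
R(l) - 1*6619 = -19/10 - 1*6619 = -19/10 - 6619 = -66209/10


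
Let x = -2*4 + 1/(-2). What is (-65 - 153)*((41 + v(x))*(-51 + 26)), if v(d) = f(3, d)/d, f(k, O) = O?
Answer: 228900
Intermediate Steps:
x = -17/2 (x = -8 - ½ = -17/2 ≈ -8.5000)
v(d) = 1 (v(d) = d/d = 1)
(-65 - 153)*((41 + v(x))*(-51 + 26)) = (-65 - 153)*((41 + 1)*(-51 + 26)) = -9156*(-25) = -218*(-1050) = 228900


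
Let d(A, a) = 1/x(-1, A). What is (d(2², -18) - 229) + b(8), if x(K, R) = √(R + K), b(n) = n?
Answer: -221 + √3/3 ≈ -220.42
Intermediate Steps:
x(K, R) = √(K + R)
d(A, a) = (-1 + A)^(-½) (d(A, a) = 1/(√(-1 + A)) = (-1 + A)^(-½))
(d(2², -18) - 229) + b(8) = ((-1 + 2²)^(-½) - 229) + 8 = ((-1 + 4)^(-½) - 229) + 8 = (3^(-½) - 229) + 8 = (√3/3 - 229) + 8 = (-229 + √3/3) + 8 = -221 + √3/3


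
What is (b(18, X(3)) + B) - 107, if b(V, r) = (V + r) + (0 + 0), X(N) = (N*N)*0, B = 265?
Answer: 176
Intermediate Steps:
X(N) = 0 (X(N) = N²*0 = 0)
b(V, r) = V + r (b(V, r) = (V + r) + 0 = V + r)
(b(18, X(3)) + B) - 107 = ((18 + 0) + 265) - 107 = (18 + 265) - 107 = 283 - 107 = 176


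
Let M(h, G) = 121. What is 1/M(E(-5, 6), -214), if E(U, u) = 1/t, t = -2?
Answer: 1/121 ≈ 0.0082645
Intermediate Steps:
E(U, u) = -½ (E(U, u) = 1/(-2) = -½)
1/M(E(-5, 6), -214) = 1/121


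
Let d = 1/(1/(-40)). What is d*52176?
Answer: -2087040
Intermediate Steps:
d = -40 (d = 1/(-1/40) = -40)
d*52176 = -40*52176 = -2087040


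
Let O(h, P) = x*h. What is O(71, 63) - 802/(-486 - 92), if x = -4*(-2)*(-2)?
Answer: -327903/289 ≈ -1134.6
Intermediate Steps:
x = -16 (x = 8*(-2) = -16)
O(h, P) = -16*h
O(71, 63) - 802/(-486 - 92) = -16*71 - 802/(-486 - 92) = -1136 - 802/(-578) = -1136 - 802*(-1)/578 = -1136 - 1*(-401/289) = -1136 + 401/289 = -327903/289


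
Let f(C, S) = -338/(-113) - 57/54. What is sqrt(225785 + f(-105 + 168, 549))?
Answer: sqrt(103790641702)/678 ≈ 475.17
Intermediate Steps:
f(C, S) = 3937/2034 (f(C, S) = -338*(-1/113) - 57*1/54 = 338/113 - 19/18 = 3937/2034)
sqrt(225785 + f(-105 + 168, 549)) = sqrt(225785 + 3937/2034) = sqrt(459250627/2034) = sqrt(103790641702)/678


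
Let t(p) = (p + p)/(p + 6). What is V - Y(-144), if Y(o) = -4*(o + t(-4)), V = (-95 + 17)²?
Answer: 5492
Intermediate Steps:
t(p) = 2*p/(6 + p) (t(p) = (2*p)/(6 + p) = 2*p/(6 + p))
V = 6084 (V = (-78)² = 6084)
Y(o) = 16 - 4*o (Y(o) = -4*(o + 2*(-4)/(6 - 4)) = -4*(o + 2*(-4)/2) = -4*(o + 2*(-4)*(½)) = -4*(o - 4) = -4*(-4 + o) = 16 - 4*o)
V - Y(-144) = 6084 - (16 - 4*(-144)) = 6084 - (16 + 576) = 6084 - 1*592 = 6084 - 592 = 5492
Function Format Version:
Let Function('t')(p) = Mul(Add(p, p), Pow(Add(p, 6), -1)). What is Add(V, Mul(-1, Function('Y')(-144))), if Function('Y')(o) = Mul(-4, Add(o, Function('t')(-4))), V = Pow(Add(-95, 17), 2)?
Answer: 5492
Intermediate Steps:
Function('t')(p) = Mul(2, p, Pow(Add(6, p), -1)) (Function('t')(p) = Mul(Mul(2, p), Pow(Add(6, p), -1)) = Mul(2, p, Pow(Add(6, p), -1)))
V = 6084 (V = Pow(-78, 2) = 6084)
Function('Y')(o) = Add(16, Mul(-4, o)) (Function('Y')(o) = Mul(-4, Add(o, Mul(2, -4, Pow(Add(6, -4), -1)))) = Mul(-4, Add(o, Mul(2, -4, Pow(2, -1)))) = Mul(-4, Add(o, Mul(2, -4, Rational(1, 2)))) = Mul(-4, Add(o, -4)) = Mul(-4, Add(-4, o)) = Add(16, Mul(-4, o)))
Add(V, Mul(-1, Function('Y')(-144))) = Add(6084, Mul(-1, Add(16, Mul(-4, -144)))) = Add(6084, Mul(-1, Add(16, 576))) = Add(6084, Mul(-1, 592)) = Add(6084, -592) = 5492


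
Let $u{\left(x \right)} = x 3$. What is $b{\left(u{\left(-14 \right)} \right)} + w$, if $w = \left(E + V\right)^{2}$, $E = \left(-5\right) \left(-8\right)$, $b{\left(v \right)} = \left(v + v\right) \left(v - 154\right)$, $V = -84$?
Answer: $18400$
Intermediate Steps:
$u{\left(x \right)} = 3 x$
$b{\left(v \right)} = 2 v \left(-154 + v\right)$
$E = 40$
$w = 1936$ ($w = \left(40 - 84\right)^{2} = \left(-44\right)^{2} = 1936$)
$b{\left(u{\left(-14 \right)} \right)} + w = 2 \cdot 3 \left(-14\right) \left(-154 + 3 \left(-14\right)\right) + 1936 = 2 \left(-42\right) \left(-154 - 42\right) + 1936 = 2 \left(-42\right) \left(-196\right) + 1936 = 16464 + 1936 = 18400$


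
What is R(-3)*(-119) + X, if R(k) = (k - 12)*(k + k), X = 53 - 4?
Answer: -10661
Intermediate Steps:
X = 49
R(k) = 2*k*(-12 + k) (R(k) = (-12 + k)*(2*k) = 2*k*(-12 + k))
R(-3)*(-119) + X = (2*(-3)*(-12 - 3))*(-119) + 49 = (2*(-3)*(-15))*(-119) + 49 = 90*(-119) + 49 = -10710 + 49 = -10661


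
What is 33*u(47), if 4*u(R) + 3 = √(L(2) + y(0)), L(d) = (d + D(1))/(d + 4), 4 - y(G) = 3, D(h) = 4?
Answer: -99/4 + 33*√2/4 ≈ -13.083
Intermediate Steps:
y(G) = 1 (y(G) = 4 - 1*3 = 4 - 3 = 1)
L(d) = 1 (L(d) = (d + 4)/(d + 4) = (4 + d)/(4 + d) = 1)
u(R) = -¾ + √2/4 (u(R) = -¾ + √(1 + 1)/4 = -¾ + √2/4)
33*u(47) = 33*(-¾ + √2/4) = -99/4 + 33*√2/4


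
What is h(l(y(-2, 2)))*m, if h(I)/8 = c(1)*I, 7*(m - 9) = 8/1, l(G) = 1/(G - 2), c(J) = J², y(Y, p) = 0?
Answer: -284/7 ≈ -40.571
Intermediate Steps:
l(G) = 1/(-2 + G)
m = 71/7 (m = 9 + (8/1)/7 = 9 + (8*1)/7 = 9 + (⅐)*8 = 9 + 8/7 = 71/7 ≈ 10.143)
h(I) = 8*I (h(I) = 8*(1²*I) = 8*(1*I) = 8*I)
h(l(y(-2, 2)))*m = (8/(-2 + 0))*(71/7) = (8/(-2))*(71/7) = (8*(-½))*(71/7) = -4*71/7 = -284/7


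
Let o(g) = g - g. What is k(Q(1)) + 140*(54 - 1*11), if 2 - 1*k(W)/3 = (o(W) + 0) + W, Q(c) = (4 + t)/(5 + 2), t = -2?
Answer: 42176/7 ≈ 6025.1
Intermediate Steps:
o(g) = 0
Q(c) = 2/7 (Q(c) = (4 - 2)/(5 + 2) = 2/7)
k(W) = 6 - 3*W (k(W) = 6 - 3*((0 + 0) + W) = 6 - 3*(0 + W) = 6 - 3*W)
k(Q(1)) + 140*(54 - 1*11) = (6 - 3*2/7) + 140*(54 - 1*11) = (6 - 6/7) + 140*(54 - 11) = 36/7 + 140*43 = 36/7 + 6020 = 42176/7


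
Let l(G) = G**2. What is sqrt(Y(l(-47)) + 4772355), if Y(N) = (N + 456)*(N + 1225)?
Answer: sqrt(13923965) ≈ 3731.5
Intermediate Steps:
Y(N) = (456 + N)*(1225 + N)
sqrt(Y(l(-47)) + 4772355) = sqrt((558600 + ((-47)**2)**2 + 1681*(-47)**2) + 4772355) = sqrt((558600 + 2209**2 + 1681*2209) + 4772355) = sqrt((558600 + 4879681 + 3713329) + 4772355) = sqrt(9151610 + 4772355) = sqrt(13923965)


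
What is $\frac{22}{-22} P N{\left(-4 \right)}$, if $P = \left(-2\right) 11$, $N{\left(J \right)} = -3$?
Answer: $-66$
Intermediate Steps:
$P = -22$
$\frac{22}{-22} P N{\left(-4 \right)} = \frac{22}{-22} \left(-22\right) \left(-3\right) = 22 \left(- \frac{1}{22}\right) \left(-22\right) \left(-3\right) = \left(-1\right) \left(-22\right) \left(-3\right) = 22 \left(-3\right) = -66$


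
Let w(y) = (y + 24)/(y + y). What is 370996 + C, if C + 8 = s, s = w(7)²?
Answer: 72714609/196 ≈ 3.7099e+5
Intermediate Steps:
w(y) = (24 + y)/(2*y) (w(y) = (24 + y)/((2*y)) = (24 + y)*(1/(2*y)) = (24 + y)/(2*y))
s = 961/196 (s = ((½)*(24 + 7)/7)² = ((½)*(⅐)*31)² = (31/14)² = 961/196 ≈ 4.9031)
C = -607/196 (C = -8 + 961/196 = -607/196 ≈ -3.0969)
370996 + C = 370996 - 607/196 = 72714609/196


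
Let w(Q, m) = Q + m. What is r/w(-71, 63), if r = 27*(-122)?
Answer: 1647/4 ≈ 411.75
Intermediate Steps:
r = -3294
r/w(-71, 63) = -3294/(-71 + 63) = -3294/(-8) = -3294*(-⅛) = 1647/4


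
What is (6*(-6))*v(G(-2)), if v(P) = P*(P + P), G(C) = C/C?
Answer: -72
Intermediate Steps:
G(C) = 1
v(P) = 2*P**2 (v(P) = P*(2*P) = 2*P**2)
(6*(-6))*v(G(-2)) = (6*(-6))*(2*1**2) = -72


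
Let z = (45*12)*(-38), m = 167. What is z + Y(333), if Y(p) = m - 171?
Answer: -20524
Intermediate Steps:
Y(p) = -4 (Y(p) = 167 - 171 = -4)
z = -20520 (z = 540*(-38) = -20520)
z + Y(333) = -20520 - 4 = -20524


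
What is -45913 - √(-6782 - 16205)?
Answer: -45913 - I*√22987 ≈ -45913.0 - 151.61*I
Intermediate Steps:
-45913 - √(-6782 - 16205) = -45913 - √(-22987) = -45913 - I*√22987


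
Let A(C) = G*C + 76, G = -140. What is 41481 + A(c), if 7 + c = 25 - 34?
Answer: 43797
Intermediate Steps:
c = -16 (c = -7 + (25 - 34) = -7 - 9 = -16)
A(C) = 76 - 140*C (A(C) = -140*C + 76 = 76 - 140*C)
41481 + A(c) = 41481 + (76 - 140*(-16)) = 41481 + (76 + 2240) = 41481 + 2316 = 43797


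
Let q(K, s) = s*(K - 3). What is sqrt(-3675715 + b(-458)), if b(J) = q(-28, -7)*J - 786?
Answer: 3*I*sqrt(419543) ≈ 1943.2*I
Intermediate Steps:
q(K, s) = s*(-3 + K)
b(J) = -786 + 217*J (b(J) = (-7*(-3 - 28))*J - 786 = (-7*(-31))*J - 786 = 217*J - 786 = -786 + 217*J)
sqrt(-3675715 + b(-458)) = sqrt(-3675715 + (-786 + 217*(-458))) = sqrt(-3675715 + (-786 - 99386)) = sqrt(-3675715 - 100172) = sqrt(-3775887) = 3*I*sqrt(419543)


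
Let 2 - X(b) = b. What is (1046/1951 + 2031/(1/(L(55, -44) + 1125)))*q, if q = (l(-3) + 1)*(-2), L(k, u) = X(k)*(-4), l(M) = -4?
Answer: 31787028858/1951 ≈ 1.6293e+7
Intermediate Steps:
X(b) = 2 - b
L(k, u) = -8 + 4*k (L(k, u) = (2 - k)*(-4) = -8 + 4*k)
q = 6 (q = (-4 + 1)*(-2) = -3*(-2) = 6)
(1046/1951 + 2031/(1/(L(55, -44) + 1125)))*q = (1046/1951 + 2031/(1/((-8 + 4*55) + 1125)))*6 = (1046*(1/1951) + 2031/(1/((-8 + 220) + 1125)))*6 = (1046/1951 + 2031/(1/(212 + 1125)))*6 = (1046/1951 + 2031/(1/1337))*6 = (1046/1951 + 2031*1337)*6 = (1046/1951 + 2715447)*6 = (5297838143/1951)*6 = 31787028858/1951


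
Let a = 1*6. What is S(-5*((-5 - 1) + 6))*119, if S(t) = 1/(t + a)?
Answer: 119/6 ≈ 19.833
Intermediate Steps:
a = 6
S(t) = 1/(6 + t) (S(t) = 1/(t + 6) = 1/(6 + t))
S(-5*((-5 - 1) + 6))*119 = 119/(6 - 5*((-5 - 1) + 6)) = 119/(6 - 5*(-6 + 6)) = 119/(6 - 5*0) = 119/(6 + 0) = 119/6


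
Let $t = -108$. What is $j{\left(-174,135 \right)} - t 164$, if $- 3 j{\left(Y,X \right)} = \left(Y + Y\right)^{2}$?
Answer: $-22656$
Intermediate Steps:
$j{\left(Y,X \right)} = - \frac{4 Y^{2}}{3}$ ($j{\left(Y,X \right)} = - \frac{\left(Y + Y\right)^{2}}{3} = - \frac{\left(2 Y\right)^{2}}{3} = - \frac{4 Y^{2}}{3}$)
$j{\left(-174,135 \right)} - t 164 = - \frac{4 \left(-174\right)^{2}}{3} - \left(-108\right) 164 = \left(- \frac{4}{3}\right) 30276 - -17712 = -40368 + 17712 = -22656$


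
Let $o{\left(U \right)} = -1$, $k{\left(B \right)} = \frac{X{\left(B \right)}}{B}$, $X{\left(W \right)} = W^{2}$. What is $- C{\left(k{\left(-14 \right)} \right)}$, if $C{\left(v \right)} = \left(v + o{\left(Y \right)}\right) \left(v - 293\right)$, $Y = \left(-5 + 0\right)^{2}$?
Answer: $-4605$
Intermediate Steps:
$Y = 25$ ($Y = \left(-5\right)^{2} = 25$)
$k{\left(B \right)} = B$ ($k{\left(B \right)} = \frac{B^{2}}{B} = B$)
$C{\left(v \right)} = \left(-1 + v\right) \left(-293 + v\right)$ ($C{\left(v \right)} = \left(v - 1\right) \left(v - 293\right) = \left(-1 + v\right) \left(-293 + v\right)$)
$- C{\left(k{\left(-14 \right)} \right)} = - (293 + \left(-14\right)^{2} - -4116) = - (293 + 196 + 4116) = \left(-1\right) 4605 = -4605$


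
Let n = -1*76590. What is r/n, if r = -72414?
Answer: 4023/4255 ≈ 0.94548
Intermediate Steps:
n = -76590
r/n = -72414/(-76590) = -72414*(-1/76590) = 4023/4255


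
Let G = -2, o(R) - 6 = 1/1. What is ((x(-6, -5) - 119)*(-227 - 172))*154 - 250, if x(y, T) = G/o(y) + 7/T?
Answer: 37077022/5 ≈ 7.4154e+6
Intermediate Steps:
o(R) = 7 (o(R) = 6 + 1/1 = 6 + 1 = 7)
x(y, T) = -2/7 + 7/T
((x(-6, -5) - 119)*(-227 - 172))*154 - 250 = (((-2/7 + 7/(-5)) - 119)*(-227 - 172))*154 - 250 = (((-2/7 + 7*(-⅕)) - 119)*(-399))*154 - 250 = (((-2/7 - 7/5) - 119)*(-399))*154 - 250 = ((-59/35 - 119)*(-399))*154 - 250 = -4224/35*(-399)*154 - 250 = (240768/5)*154 - 250 = 37078272/5 - 250 = 37077022/5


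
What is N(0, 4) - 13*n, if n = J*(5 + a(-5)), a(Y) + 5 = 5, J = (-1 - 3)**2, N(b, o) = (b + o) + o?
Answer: -1032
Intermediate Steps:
N(b, o) = b + 2*o
J = 16 (J = (-4)**2 = 16)
a(Y) = 0 (a(Y) = -5 + 5 = 0)
n = 80 (n = 16*(5 + 0) = 16*5 = 80)
N(0, 4) - 13*n = (0 + 2*4) - 13*80 = (0 + 8) - 1040 = 8 - 1040 = -1032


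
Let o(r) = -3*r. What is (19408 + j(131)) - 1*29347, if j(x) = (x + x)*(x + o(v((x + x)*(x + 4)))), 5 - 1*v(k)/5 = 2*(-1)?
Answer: -3127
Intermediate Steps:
v(k) = 35 (v(k) = 25 - 10*(-1) = 25 - 5*(-2) = 25 + 10 = 35)
j(x) = 2*x*(-105 + x) (j(x) = (x + x)*(x - 3*35) = (2*x)*(x - 105) = (2*x)*(-105 + x) = 2*x*(-105 + x))
(19408 + j(131)) - 1*29347 = (19408 + 2*131*(-105 + 131)) - 1*29347 = (19408 + 2*131*26) - 29347 = (19408 + 6812) - 29347 = 26220 - 29347 = -3127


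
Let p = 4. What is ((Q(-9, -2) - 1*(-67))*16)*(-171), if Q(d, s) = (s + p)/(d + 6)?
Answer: -181488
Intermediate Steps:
Q(d, s) = (4 + s)/(6 + d) (Q(d, s) = (s + 4)/(d + 6) = (4 + s)/(6 + d))
((Q(-9, -2) - 1*(-67))*16)*(-171) = (((4 - 2)/(6 - 9) - 1*(-67))*16)*(-171) = ((2/(-3) + 67)*16)*(-171) = ((-⅓*2 + 67)*16)*(-171) = ((-⅔ + 67)*16)*(-171) = ((199/3)*16)*(-171) = (3184/3)*(-171) = -181488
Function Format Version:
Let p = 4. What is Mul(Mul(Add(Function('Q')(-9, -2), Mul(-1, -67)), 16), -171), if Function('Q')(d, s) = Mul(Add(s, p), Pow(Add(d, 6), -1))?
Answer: -181488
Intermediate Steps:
Function('Q')(d, s) = Mul(Pow(Add(6, d), -1), Add(4, s)) (Function('Q')(d, s) = Mul(Add(s, 4), Pow(Add(d, 6), -1)) = Mul(Add(4, s), Pow(Add(6, d), -1)) = Mul(Pow(Add(6, d), -1), Add(4, s)))
Mul(Mul(Add(Function('Q')(-9, -2), Mul(-1, -67)), 16), -171) = Mul(Mul(Add(Mul(Pow(Add(6, -9), -1), Add(4, -2)), Mul(-1, -67)), 16), -171) = Mul(Mul(Add(Mul(Pow(-3, -1), 2), 67), 16), -171) = Mul(Mul(Add(Mul(Rational(-1, 3), 2), 67), 16), -171) = Mul(Mul(Add(Rational(-2, 3), 67), 16), -171) = Mul(Mul(Rational(199, 3), 16), -171) = Mul(Rational(3184, 3), -171) = -181488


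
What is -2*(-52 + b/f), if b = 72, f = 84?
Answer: 716/7 ≈ 102.29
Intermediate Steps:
-2*(-52 + b/f) = -2*(-52 + 72/84) = -2*(-52 + 72*(1/84)) = -2*(-52 + 6/7) = -2*(-358/7) = 716/7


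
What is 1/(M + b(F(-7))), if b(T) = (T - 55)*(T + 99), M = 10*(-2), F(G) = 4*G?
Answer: -1/5913 ≈ -0.00016912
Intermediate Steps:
M = -20
b(T) = (-55 + T)*(99 + T)
1/(M + b(F(-7))) = 1/(-20 + (-5445 + (4*(-7))**2 + 44*(4*(-7)))) = 1/(-20 + (-5445 + (-28)**2 + 44*(-28))) = 1/(-20 + (-5445 + 784 - 1232)) = 1/(-20 - 5893) = 1/(-5913) = -1/5913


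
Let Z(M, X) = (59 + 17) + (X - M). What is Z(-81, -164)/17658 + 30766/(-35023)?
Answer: -543511189/618436134 ≈ -0.87885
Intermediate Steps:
Z(M, X) = 76 + X - M (Z(M, X) = 76 + (X - M) = 76 + X - M)
Z(-81, -164)/17658 + 30766/(-35023) = (76 - 164 - 1*(-81))/17658 + 30766/(-35023) = (76 - 164 + 81)*(1/17658) + 30766*(-1/35023) = -7*1/17658 - 30766/35023 = -7/17658 - 30766/35023 = -543511189/618436134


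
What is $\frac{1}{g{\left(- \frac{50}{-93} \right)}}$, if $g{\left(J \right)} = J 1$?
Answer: $\frac{93}{50} \approx 1.86$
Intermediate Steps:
$g{\left(J \right)} = J$
$\frac{1}{g{\left(- \frac{50}{-93} \right)}} = \frac{1}{\left(-50\right) \frac{1}{-93}} = \frac{1}{\left(-50\right) \left(- \frac{1}{93}\right)} = \frac{1}{\frac{50}{93}} = \frac{93}{50}$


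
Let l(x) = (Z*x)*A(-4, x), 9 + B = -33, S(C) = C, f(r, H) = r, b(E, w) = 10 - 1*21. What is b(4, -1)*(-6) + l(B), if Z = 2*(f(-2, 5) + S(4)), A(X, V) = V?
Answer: 7122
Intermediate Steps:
b(E, w) = -11 (b(E, w) = 10 - 21 = -11)
Z = 4 (Z = 2*(-2 + 4) = 2*2 = 4)
B = -42 (B = -9 - 33 = -42)
l(x) = 4*x² (l(x) = (4*x)*x = 4*x²)
b(4, -1)*(-6) + l(B) = -11*(-6) + 4*(-42)² = 66 + 4*1764 = 66 + 7056 = 7122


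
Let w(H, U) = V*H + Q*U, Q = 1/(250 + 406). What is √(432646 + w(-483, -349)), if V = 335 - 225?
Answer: √10207448027/164 ≈ 616.05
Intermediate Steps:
V = 110
Q = 1/656 ≈ 0.0015244
w(H, U) = 110*H + U/656
√(432646 + w(-483, -349)) = √(432646 + (110*(-483) + (1/656)*(-349))) = √(432646 + (-53130 - 349/656)) = √(432646 - 34853629/656) = √(248962147/656) = √10207448027/164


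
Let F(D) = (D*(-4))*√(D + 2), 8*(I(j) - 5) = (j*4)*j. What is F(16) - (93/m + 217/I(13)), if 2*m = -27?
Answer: 7192/1611 - 192*√2 ≈ -267.06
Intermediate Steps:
m = -27/2 (m = (½)*(-27) = -27/2 ≈ -13.500)
I(j) = 5 + j²/2 (I(j) = 5 + ((j*4)*j)/8 = 5 + ((4*j)*j)/8 = 5 + (4*j²)/8 = 5 + j²/2)
F(D) = -4*D*√(2 + D) (F(D) = (-4*D)*√(2 + D) = -4*D*√(2 + D))
F(16) - (93/m + 217/I(13)) = -4*16*√(2 + 16) - (93/(-27/2) + 217/(5 + (½)*13²)) = -4*16*√18 - (93*(-2/27) + 217/(5 + (½)*169)) = -4*16*3*√2 - (-62/9 + 217/(5 + 169/2)) = -192*√2 - (-62/9 + 217/(179/2)) = -192*√2 - (-62/9 + 217*(2/179)) = -192*√2 - (-62/9 + 434/179) = -192*√2 - 1*(-7192/1611) = -192*√2 + 7192/1611 = 7192/1611 - 192*√2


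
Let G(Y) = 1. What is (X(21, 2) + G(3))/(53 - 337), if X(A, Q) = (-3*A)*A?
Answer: 661/142 ≈ 4.6549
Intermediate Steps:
X(A, Q) = -3*A²
(X(21, 2) + G(3))/(53 - 337) = (-3*21² + 1)/(53 - 337) = (-3*441 + 1)/(-284) = (-1323 + 1)*(-1/284) = -1322*(-1/284) = 661/142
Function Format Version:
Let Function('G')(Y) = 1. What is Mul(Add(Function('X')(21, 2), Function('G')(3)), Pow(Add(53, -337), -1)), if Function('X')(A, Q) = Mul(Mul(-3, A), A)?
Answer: Rational(661, 142) ≈ 4.6549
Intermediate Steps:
Function('X')(A, Q) = Mul(-3, Pow(A, 2))
Mul(Add(Function('X')(21, 2), Function('G')(3)), Pow(Add(53, -337), -1)) = Mul(Add(Mul(-3, Pow(21, 2)), 1), Pow(Add(53, -337), -1)) = Mul(Add(Mul(-3, 441), 1), Pow(-284, -1)) = Mul(Add(-1323, 1), Rational(-1, 284)) = Mul(-1322, Rational(-1, 284)) = Rational(661, 142)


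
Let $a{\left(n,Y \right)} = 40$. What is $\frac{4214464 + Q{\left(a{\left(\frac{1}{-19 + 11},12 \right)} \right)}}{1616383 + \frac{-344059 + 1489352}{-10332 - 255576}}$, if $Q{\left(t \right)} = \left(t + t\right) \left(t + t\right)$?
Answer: $\frac{1122361504512}{429808025471} \approx 2.6113$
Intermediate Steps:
$Q{\left(t \right)} = 4 t^{2}$ ($Q{\left(t \right)} = 2 t 2 t = 4 t^{2}$)
$\frac{4214464 + Q{\left(a{\left(\frac{1}{-19 + 11},12 \right)} \right)}}{1616383 + \frac{-344059 + 1489352}{-10332 - 255576}} = \frac{4214464 + 4 \cdot 40^{2}}{1616383 + \frac{-344059 + 1489352}{-10332 - 255576}} = \frac{4214464 + 4 \cdot 1600}{1616383 + \frac{1145293}{-265908}} = \frac{4214464 + 6400}{1616383 + 1145293 \left(- \frac{1}{265908}\right)} = \frac{4220864}{1616383 - \frac{1145293}{265908}} = \frac{4220864}{\frac{429808025471}{265908}} = 4220864 \cdot \frac{265908}{429808025471} = \frac{1122361504512}{429808025471}$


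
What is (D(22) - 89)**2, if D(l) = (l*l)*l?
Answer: 111492481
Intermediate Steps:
D(l) = l**3 (D(l) = l**2*l = l**3)
(D(22) - 89)**2 = (22**3 - 89)**2 = (10648 - 89)**2 = 10559**2 = 111492481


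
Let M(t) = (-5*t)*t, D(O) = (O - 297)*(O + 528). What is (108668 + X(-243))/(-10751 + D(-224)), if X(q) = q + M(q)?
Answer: 37364/33827 ≈ 1.1046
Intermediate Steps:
D(O) = (-297 + O)*(528 + O)
M(t) = -5*t**2
X(q) = q - 5*q**2
(108668 + X(-243))/(-10751 + D(-224)) = (108668 - 243*(1 - 5*(-243)))/(-10751 + (-156816 + (-224)**2 + 231*(-224))) = (108668 - 243*(1 + 1215))/(-10751 + (-156816 + 50176 - 51744)) = (108668 - 243*1216)/(-10751 - 158384) = (108668 - 295488)/(-169135) = -186820*(-1/169135) = 37364/33827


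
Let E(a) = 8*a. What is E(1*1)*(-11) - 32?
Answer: -120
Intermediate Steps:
E(1*1)*(-11) - 32 = (8*(1*1))*(-11) - 32 = (8*1)*(-11) - 32 = 8*(-11) - 32 = -88 - 32 = -120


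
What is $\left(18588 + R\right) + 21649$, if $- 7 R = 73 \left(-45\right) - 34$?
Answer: $\frac{284978}{7} \approx 40711.0$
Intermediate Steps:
$R = \frac{3319}{7}$ ($R = - \frac{73 \left(-45\right) - 34}{7} = - \frac{-3285 - 34}{7} = \left(- \frac{1}{7}\right) \left(-3319\right) = \frac{3319}{7} \approx 474.14$)
$\left(18588 + R\right) + 21649 = \left(18588 + \frac{3319}{7}\right) + 21649 = \frac{133435}{7} + 21649 = \frac{284978}{7}$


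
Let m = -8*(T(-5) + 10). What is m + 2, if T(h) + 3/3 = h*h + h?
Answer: -230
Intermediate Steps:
T(h) = -1 + h + h**2 (T(h) = -1 + (h*h + h) = -1 + (h**2 + h) = -1 + (h + h**2) = -1 + h + h**2)
m = -232 (m = -8*((-1 - 5 + (-5)**2) + 10) = -8*((-1 - 5 + 25) + 10) = -8*(19 + 10) = -8*29 = -232)
m + 2 = -232 + 2 = -230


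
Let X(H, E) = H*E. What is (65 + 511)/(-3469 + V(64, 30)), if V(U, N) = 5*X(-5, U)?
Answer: -576/5069 ≈ -0.11363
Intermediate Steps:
X(H, E) = E*H
V(U, N) = -25*U (V(U, N) = 5*(U*(-5)) = 5*(-5*U) = -25*U)
(65 + 511)/(-3469 + V(64, 30)) = (65 + 511)/(-3469 - 25*64) = 576/(-3469 - 1600) = 576/(-5069) = 576*(-1/5069) = -576/5069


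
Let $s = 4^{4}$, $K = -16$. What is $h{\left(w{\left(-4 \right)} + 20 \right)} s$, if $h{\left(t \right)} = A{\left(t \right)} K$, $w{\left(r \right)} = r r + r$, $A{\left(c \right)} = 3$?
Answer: $-12288$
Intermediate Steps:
$w{\left(r \right)} = r + r^{2}$ ($w{\left(r \right)} = r^{2} + r = r + r^{2}$)
$h{\left(t \right)} = -48$ ($h{\left(t \right)} = 3 \left(-16\right) = -48$)
$s = 256$
$h{\left(w{\left(-4 \right)} + 20 \right)} s = \left(-48\right) 256 = -12288$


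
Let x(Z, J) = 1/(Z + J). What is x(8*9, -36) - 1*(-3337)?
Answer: 120133/36 ≈ 3337.0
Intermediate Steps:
x(Z, J) = 1/(J + Z)
x(8*9, -36) - 1*(-3337) = 1/(-36 + 8*9) - 1*(-3337) = 1/(-36 + 72) + 3337 = 1/36 + 3337 = 120133/36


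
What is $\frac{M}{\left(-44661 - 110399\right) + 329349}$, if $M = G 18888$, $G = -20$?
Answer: $- \frac{377760}{174289} \approx -2.1674$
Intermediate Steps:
$M = -377760$ ($M = \left(-20\right) 18888 = -377760$)
$\frac{M}{\left(-44661 - 110399\right) + 329349} = - \frac{377760}{\left(-44661 - 110399\right) + 329349} = - \frac{377760}{-155060 + 329349} = - \frac{377760}{174289}$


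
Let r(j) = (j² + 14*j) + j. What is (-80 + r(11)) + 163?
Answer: 369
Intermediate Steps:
r(j) = j² + 15*j
(-80 + r(11)) + 163 = (-80 + 11*(15 + 11)) + 163 = (-80 + 11*26) + 163 = (-80 + 286) + 163 = 206 + 163 = 369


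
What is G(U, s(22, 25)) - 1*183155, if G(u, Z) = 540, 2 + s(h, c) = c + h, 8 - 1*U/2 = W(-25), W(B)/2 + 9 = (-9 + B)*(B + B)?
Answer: -182615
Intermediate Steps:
W(B) = -18 + 4*B*(-9 + B) (W(B) = -18 + 2*((-9 + B)*(B + B)) = -18 + 2*((-9 + B)*(2*B)) = -18 + 2*(2*B*(-9 + B)) = -18 + 4*B*(-9 + B))
U = -6748 (U = 16 - 2*(-18 - 36*(-25) + 4*(-25)²) = 16 - 2*(-18 + 900 + 4*625) = 16 - 2*(-18 + 900 + 2500) = 16 - 2*3382 = 16 - 6764 = -6748)
s(h, c) = -2 + c + h (s(h, c) = -2 + (c + h) = -2 + c + h)
G(U, s(22, 25)) - 1*183155 = 540 - 1*183155 = 540 - 183155 = -182615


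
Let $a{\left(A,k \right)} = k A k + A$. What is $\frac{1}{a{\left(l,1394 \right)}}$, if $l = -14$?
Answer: $- \frac{1}{27205318} \approx -3.6758 \cdot 10^{-8}$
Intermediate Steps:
$a{\left(A,k \right)} = A + A k^{2}$ ($a{\left(A,k \right)} = A k k + A = A k^{2} + A = A + A k^{2}$)
$\frac{1}{a{\left(l,1394 \right)}} = \frac{1}{\left(-14\right) \left(1 + 1394^{2}\right)} = \frac{1}{\left(-14\right) \left(1 + 1943236\right)} = \frac{1}{\left(-14\right) 1943237} = \frac{1}{-27205318} = - \frac{1}{27205318}$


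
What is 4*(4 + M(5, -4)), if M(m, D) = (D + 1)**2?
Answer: 52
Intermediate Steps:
M(m, D) = (1 + D)**2
4*(4 + M(5, -4)) = 4*(4 + (1 - 4)**2) = 4*(4 + (-3)**2) = 4*(4 + 9) = 4*13 = 52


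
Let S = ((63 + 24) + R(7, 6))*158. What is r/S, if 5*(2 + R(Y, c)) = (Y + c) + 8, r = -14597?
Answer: -72985/70468 ≈ -1.0357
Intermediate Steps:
R(Y, c) = -2/5 + Y/5 + c/5 (R(Y, c) = -2 + ((Y + c) + 8)/5 = -2 + (8 + Y + c)/5 = -2 + (8/5 + Y/5 + c/5) = -2/5 + Y/5 + c/5)
S = 70468/5 (S = ((63 + 24) + (-2/5 + (1/5)*7 + (1/5)*6))*158 = (87 + (-2/5 + 7/5 + 6/5))*158 = (87 + 11/5)*158 = (446/5)*158 = 70468/5 ≈ 14094.)
r/S = -14597/70468/5 = -14597*5/70468 = -72985/70468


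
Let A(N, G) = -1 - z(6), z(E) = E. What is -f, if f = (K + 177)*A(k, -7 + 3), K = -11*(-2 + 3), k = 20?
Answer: 1162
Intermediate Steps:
K = -11 (K = -11*1 = -11)
A(N, G) = -7 (A(N, G) = -1 - 1*6 = -1 - 6 = -7)
f = -1162 (f = (-11 + 177)*(-7) = 166*(-7) = -1162)
-f = -1*(-1162) = 1162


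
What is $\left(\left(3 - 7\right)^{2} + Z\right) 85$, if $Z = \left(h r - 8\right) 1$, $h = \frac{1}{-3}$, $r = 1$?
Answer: $\frac{1955}{3} \approx 651.67$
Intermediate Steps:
$h = - \frac{1}{3} \approx -0.33333$
$Z = - \frac{25}{3}$ ($Z = \left(\left(- \frac{1}{3}\right) 1 - 8\right) 1 = \left(- \frac{1}{3} - 8\right) 1 = \left(- \frac{25}{3}\right) 1 = - \frac{25}{3} \approx -8.3333$)
$\left(\left(3 - 7\right)^{2} + Z\right) 85 = \left(\left(3 - 7\right)^{2} - \frac{25}{3}\right) 85 = \left(\left(-4\right)^{2} - \frac{25}{3}\right) 85 = \left(16 - \frac{25}{3}\right) 85 = \frac{23}{3} \cdot 85 = \frac{1955}{3}$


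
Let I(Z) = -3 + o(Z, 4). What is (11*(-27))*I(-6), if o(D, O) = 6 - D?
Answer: -2673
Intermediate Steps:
I(Z) = 3 - Z (I(Z) = -3 + (6 - Z) = 3 - Z)
(11*(-27))*I(-6) = (11*(-27))*(3 - 1*(-6)) = -297*(3 + 6) = -297*9 = -2673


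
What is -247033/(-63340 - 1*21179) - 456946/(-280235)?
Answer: 107847911729/23685181965 ≈ 4.5534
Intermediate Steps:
-247033/(-63340 - 1*21179) - 456946/(-280235) = -247033/(-63340 - 21179) - 456946*(-1/280235) = -247033/(-84519) + 456946/280235 = -247033*(-1/84519) + 456946/280235 = 247033/84519 + 456946/280235 = 107847911729/23685181965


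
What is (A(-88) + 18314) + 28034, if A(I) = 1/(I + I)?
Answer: 8157247/176 ≈ 46348.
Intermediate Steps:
A(I) = 1/(2*I)
(A(-88) + 18314) + 28034 = ((1/2)/(-88) + 18314) + 28034 = ((1/2)*(-1/88) + 18314) + 28034 = (-1/176 + 18314) + 28034 = 3223263/176 + 28034 = 8157247/176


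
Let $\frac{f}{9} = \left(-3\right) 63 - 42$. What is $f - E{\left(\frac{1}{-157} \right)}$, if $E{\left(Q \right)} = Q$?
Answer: $- \frac{326402}{157} \approx -2079.0$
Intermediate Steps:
$f = -2079$ ($f = 9 \left(\left(-3\right) 63 - 42\right) = 9 \left(-189 - 42\right) = 9 \left(-231\right) = -2079$)
$f - E{\left(\frac{1}{-157} \right)} = -2079 - \frac{1}{-157} = -2079 - - \frac{1}{157} = -2079 + \frac{1}{157} = - \frac{326402}{157}$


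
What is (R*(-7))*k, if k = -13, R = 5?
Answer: 455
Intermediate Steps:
(R*(-7))*k = (5*(-7))*(-13) = -35*(-13) = 455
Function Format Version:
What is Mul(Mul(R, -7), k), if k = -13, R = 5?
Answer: 455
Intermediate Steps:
Mul(Mul(R, -7), k) = Mul(Mul(5, -7), -13) = Mul(-35, -13) = 455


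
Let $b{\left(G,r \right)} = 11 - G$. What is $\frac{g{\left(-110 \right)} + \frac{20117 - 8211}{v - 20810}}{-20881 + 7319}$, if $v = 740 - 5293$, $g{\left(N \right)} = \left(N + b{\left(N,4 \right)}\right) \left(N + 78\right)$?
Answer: $\frac{4469841}{171986503} \approx 0.025989$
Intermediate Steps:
$g{\left(N \right)} = 858 + 11 N$ ($g{\left(N \right)} = \left(N - \left(-11 + N\right)\right) \left(N + 78\right) = 11 \left(78 + N\right) = 858 + 11 N$)
$v = -4553$ ($v = 740 - 5293 = -4553$)
$\frac{g{\left(-110 \right)} + \frac{20117 - 8211}{v - 20810}}{-20881 + 7319} = \frac{\left(858 + 11 \left(-110\right)\right) + \frac{20117 - 8211}{-4553 - 20810}}{-20881 + 7319} = \frac{\left(858 - 1210\right) + \frac{11906}{-25363}}{-13562} = \left(-352 + 11906 \left(- \frac{1}{25363}\right)\right) \left(- \frac{1}{13562}\right) = \left(-352 - \frac{11906}{25363}\right) \left(- \frac{1}{13562}\right) = \left(- \frac{8939682}{25363}\right) \left(- \frac{1}{13562}\right) = \frac{4469841}{171986503}$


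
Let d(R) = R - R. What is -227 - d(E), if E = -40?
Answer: -227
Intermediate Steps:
d(R) = 0
-227 - d(E) = -227 - 1*0 = -227 + 0 = -227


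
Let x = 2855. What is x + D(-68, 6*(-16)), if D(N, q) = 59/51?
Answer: 145664/51 ≈ 2856.2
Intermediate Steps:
D(N, q) = 59/51 (D(N, q) = 59*(1/51) = 59/51)
x + D(-68, 6*(-16)) = 2855 + 59/51 = 145664/51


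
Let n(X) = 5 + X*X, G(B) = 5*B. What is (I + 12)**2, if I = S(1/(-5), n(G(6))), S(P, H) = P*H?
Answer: 28561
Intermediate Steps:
n(X) = 5 + X**2
S(P, H) = H*P
I = -181 (I = (5 + (5*6)**2)/(-5) = (5 + 30**2)*(-1/5) = (5 + 900)*(-1/5) = 905*(-1/5) = -181)
(I + 12)**2 = (-181 + 12)**2 = (-169)**2 = 28561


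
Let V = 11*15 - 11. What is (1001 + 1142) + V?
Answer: 2297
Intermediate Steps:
V = 154 (V = 165 - 11 = 154)
(1001 + 1142) + V = (1001 + 1142) + 154 = 2143 + 154 = 2297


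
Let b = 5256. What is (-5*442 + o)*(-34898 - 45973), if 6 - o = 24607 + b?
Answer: 2593290357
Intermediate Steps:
o = -29857 (o = 6 - (24607 + 5256) = 6 - 1*29863 = 6 - 29863 = -29857)
(-5*442 + o)*(-34898 - 45973) = (-5*442 - 29857)*(-34898 - 45973) = (-2210 - 29857)*(-80871) = -32067*(-80871) = 2593290357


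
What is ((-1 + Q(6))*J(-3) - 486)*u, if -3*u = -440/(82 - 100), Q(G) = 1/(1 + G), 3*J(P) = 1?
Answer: 748880/189 ≈ 3962.3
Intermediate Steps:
J(P) = ⅓ (J(P) = (⅓)*1 = ⅓)
u = -220/27 (u = -(-440)/(3*(82 - 100)) = -(-440)/(3*(-18)) = -(-440)*(-1)/(3*18) = -⅓*220/9 = -220/27 ≈ -8.1481)
((-1 + Q(6))*J(-3) - 486)*u = ((-1 + 1/(1 + 6))*(⅓) - 486)*(-220/27) = ((-1 + 1/7)*(⅓) - 486)*(-220/27) = ((-1 + ⅐)*(⅓) - 486)*(-220/27) = (-6/7*⅓ - 486)*(-220/27) = (-2/7 - 486)*(-220/27) = -3404/7*(-220/27) = 748880/189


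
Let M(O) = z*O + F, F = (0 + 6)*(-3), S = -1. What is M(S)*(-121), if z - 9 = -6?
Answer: 2541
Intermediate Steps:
z = 3 (z = 9 - 6 = 3)
F = -18 (F = 6*(-3) = -18)
M(O) = -18 + 3*O (M(O) = 3*O - 18 = -18 + 3*O)
M(S)*(-121) = (-18 + 3*(-1))*(-121) = (-18 - 3)*(-121) = -21*(-121) = 2541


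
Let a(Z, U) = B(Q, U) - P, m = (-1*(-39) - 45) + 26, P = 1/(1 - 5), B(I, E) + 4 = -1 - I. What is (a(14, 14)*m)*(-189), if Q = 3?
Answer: 29295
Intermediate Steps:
B(I, E) = -5 - I (B(I, E) = -4 + (-1 - I) = -5 - I)
P = -1/4 (P = 1/(-4) = -1/4 ≈ -0.25000)
m = 20 (m = (39 - 45) + 26 = -6 + 26 = 20)
a(Z, U) = -31/4 (a(Z, U) = (-5 - 1*3) - 1*(-1/4) = (-5 - 3) + 1/4 = -8 + 1/4 = -31/4)
(a(14, 14)*m)*(-189) = -31/4*20*(-189) = -155*(-189) = 29295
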